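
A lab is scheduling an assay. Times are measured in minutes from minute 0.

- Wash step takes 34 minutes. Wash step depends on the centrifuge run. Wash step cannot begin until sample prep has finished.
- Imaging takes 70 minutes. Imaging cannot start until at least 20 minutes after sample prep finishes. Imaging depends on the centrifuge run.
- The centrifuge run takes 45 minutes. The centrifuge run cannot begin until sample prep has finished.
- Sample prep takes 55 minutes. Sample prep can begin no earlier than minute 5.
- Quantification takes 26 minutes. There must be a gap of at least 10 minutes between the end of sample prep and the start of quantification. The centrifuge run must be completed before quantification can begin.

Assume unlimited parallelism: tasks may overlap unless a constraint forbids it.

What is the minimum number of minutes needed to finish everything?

After its own release at minute 5, sample prep can start at minute 5 and finishes at minute 60.
After sample prep (finishes minute 60), the centrifuge run can start at minute 60 and finishes at minute 105.
Quantification needs all of sample prep (finishes minute 60, plus 10-minute gap → minute 70); the centrifuge run (finishes minute 105). That puts its earliest start at minute 105; it finishes at 105 + 26 = minute 131.
Imaging cannot start until sample prep (finishes minute 60, plus 20-minute gap → minute 80); the centrifuge run (finishes minute 105). The controlling bound is minute 105, so imaging finishes at 105 + 70 = minute 175.
Wash step needs all of the centrifuge run (finishes minute 105); sample prep (finishes minute 60). That puts its earliest start at minute 105; it finishes at 105 + 34 = minute 139.
All tasks are finished once the last one completes. Finish times: Sample prep at 60, The centrifuge run at 105, Wash step at 139, Imaging at 175, Quantification at 131. The latest is minute 175.

175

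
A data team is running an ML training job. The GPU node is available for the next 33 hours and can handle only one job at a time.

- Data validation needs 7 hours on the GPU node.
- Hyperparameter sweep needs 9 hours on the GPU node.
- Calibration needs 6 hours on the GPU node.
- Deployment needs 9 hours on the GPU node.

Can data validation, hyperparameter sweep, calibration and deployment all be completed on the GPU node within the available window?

Yes

Running back to back, the jobs need 7 + 9 + 6 + 9 = 31 hours on the GPU node.
Since 31 ≤ 33, they fit within the window.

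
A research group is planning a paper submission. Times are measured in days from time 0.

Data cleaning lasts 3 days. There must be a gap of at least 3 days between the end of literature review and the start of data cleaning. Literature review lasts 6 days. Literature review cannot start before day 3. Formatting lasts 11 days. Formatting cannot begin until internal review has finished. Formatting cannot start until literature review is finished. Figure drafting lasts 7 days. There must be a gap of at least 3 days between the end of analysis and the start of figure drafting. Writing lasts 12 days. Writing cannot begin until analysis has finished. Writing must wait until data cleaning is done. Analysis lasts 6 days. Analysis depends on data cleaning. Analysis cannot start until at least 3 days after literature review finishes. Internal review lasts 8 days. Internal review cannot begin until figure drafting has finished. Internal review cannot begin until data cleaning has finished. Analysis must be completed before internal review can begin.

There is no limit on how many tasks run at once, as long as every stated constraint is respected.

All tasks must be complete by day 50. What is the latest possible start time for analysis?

Formatting must finish by day 50; it takes 11 days, so it must start by 50 − 11 = day 39.
Internal review must finish before formatting (must start by day 39). With an 8-day duration, internal review must start by 39 − 8 = day 31.
Figure drafting has to be done before internal review (must start by day 31). That means finishing by day 31, i.e. starting by 31 − 7 = day 24.
Writing must finish by day 50; it takes 12 days, so it must start by 50 − 12 = day 38.
Analysis has several dependents: figure drafting (must start by day 24, minus 3-day gap → day 21); writing (must start by day 38); internal review (must start by day 31). The earliest of those limits is day 21, so analysis must start by 21 − 6 = day 15.

15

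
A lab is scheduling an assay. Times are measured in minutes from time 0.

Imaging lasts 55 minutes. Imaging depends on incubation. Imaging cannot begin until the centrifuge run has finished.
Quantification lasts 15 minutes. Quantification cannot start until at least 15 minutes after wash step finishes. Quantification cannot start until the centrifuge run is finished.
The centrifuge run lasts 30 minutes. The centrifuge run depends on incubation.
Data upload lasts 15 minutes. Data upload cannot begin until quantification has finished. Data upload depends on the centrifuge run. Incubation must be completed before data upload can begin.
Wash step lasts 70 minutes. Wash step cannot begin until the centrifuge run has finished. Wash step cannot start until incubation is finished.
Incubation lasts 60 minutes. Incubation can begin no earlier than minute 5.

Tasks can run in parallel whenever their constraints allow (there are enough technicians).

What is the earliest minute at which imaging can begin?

Incubation waits on its own release at minute 5, so it starts at minute 5 and finishes at 5 + 60 = minute 65.
After incubation (finishes minute 65), the centrifuge run can start at minute 65 and finishes at minute 95.
Imaging waits on incubation (finishes minute 65); the centrifuge run (finishes minute 95). The latest of these is minute 95, which is the earliest imaging can start.

95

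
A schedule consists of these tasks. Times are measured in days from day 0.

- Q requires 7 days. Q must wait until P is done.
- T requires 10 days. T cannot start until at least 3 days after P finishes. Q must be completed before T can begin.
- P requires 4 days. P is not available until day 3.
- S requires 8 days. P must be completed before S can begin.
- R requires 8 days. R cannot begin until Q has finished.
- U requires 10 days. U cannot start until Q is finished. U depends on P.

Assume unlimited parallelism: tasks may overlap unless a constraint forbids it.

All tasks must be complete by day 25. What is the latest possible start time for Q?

R must finish by day 25; it takes 8 days, so it must start by 25 − 8 = day 17.
To finish by day 25, T (duration 10) must start no later than day 15.
U has no dependents, so it just needs to finish by day 25. Starting by 25 − 10 = day 15 achieves that.
Q has several dependents: R (must start by day 17); T (must start by day 15); U (must start by day 15). The earliest of those limits is day 15, so Q must start by 15 − 7 = day 8.

8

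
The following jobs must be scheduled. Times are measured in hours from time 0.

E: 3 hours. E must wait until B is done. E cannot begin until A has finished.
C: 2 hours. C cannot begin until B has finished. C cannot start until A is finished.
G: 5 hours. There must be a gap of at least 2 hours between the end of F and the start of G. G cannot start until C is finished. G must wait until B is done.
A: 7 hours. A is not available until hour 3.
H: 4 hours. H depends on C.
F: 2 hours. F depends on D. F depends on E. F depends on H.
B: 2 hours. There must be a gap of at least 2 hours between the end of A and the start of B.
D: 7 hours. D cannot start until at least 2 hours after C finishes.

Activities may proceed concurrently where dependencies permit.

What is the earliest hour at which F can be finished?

After its own release at hour 3, A can start at hour 3 and finishes at hour 10.
After A (finishes hour 10, plus 2-hour gap → hour 12), B can start at hour 12 and finishes at hour 14.
E cannot start until B (finishes hour 14); A (finishes hour 10). The controlling bound is hour 14, so E finishes at 14 + 3 = hour 17.
C cannot start until B (finishes hour 14); A (finishes hour 10). The controlling bound is hour 14, so C finishes at 14 + 2 = hour 16.
After C (finishes hour 16), H can start at hour 16 and finishes at hour 20.
D cannot begin until C (finishes hour 16, plus 2-hour gap → hour 18). It runs from hour 18 to 18 + 7 = hour 25.
F has to wait for D (finishes hour 25); E (finishes hour 17); H (finishes hour 20). The latest of these is hour 25, so F runs hour 25 to 25 + 2 = hour 27.

27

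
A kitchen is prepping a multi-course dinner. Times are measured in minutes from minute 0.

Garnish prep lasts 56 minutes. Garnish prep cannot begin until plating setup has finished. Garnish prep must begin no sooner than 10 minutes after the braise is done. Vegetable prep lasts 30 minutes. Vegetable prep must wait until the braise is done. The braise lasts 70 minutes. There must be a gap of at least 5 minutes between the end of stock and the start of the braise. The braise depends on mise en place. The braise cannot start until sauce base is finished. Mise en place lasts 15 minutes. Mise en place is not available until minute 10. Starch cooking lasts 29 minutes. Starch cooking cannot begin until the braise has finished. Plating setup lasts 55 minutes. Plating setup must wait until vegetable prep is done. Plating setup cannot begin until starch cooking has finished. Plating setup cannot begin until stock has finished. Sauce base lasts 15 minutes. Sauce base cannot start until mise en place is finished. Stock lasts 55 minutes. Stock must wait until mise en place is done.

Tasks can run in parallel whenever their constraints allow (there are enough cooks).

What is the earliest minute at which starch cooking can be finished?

184

Mise en place waits on its own release at minute 10, so it starts at minute 10 and finishes at 10 + 15 = minute 25.
Sauce base cannot begin until mise en place (finishes minute 25). It runs from minute 25 to 25 + 15 = minute 40.
Stock waits on mise en place (finishes minute 25), so it starts at minute 25 and finishes at 25 + 55 = minute 80.
The braise cannot start until stock (finishes minute 80, plus 5-minute gap → minute 85); mise en place (finishes minute 25); sauce base (finishes minute 40). The controlling bound is minute 85, so the braise finishes at 85 + 70 = minute 155.
After the braise (finishes minute 155), starch cooking can start at minute 155 and finishes at minute 184.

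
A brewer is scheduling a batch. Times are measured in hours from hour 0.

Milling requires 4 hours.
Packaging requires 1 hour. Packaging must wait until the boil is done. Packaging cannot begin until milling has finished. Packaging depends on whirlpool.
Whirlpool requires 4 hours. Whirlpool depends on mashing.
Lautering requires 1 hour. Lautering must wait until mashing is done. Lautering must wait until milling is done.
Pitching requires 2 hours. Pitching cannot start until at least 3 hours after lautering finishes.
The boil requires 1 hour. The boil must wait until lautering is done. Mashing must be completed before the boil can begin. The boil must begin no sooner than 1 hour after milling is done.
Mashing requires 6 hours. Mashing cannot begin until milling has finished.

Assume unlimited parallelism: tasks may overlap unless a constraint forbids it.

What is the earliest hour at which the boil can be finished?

12

Milling has no prerequisites, so it starts at hour 0 and finishes at hour 4.
Mashing cannot begin until milling (finishes hour 4). It runs from hour 4 to 4 + 6 = hour 10.
For lautering: mashing (finishes hour 10); milling (finishes hour 4). Taking the maximum gives a start of hour 10, and it finishes at 10 + 1 = hour 11.
The boil has to wait for lautering (finishes hour 11); mashing (finishes hour 10); milling (finishes hour 4, plus 1-hour gap → hour 5). The latest of these is hour 11, so the boil runs hour 11 to 11 + 1 = hour 12.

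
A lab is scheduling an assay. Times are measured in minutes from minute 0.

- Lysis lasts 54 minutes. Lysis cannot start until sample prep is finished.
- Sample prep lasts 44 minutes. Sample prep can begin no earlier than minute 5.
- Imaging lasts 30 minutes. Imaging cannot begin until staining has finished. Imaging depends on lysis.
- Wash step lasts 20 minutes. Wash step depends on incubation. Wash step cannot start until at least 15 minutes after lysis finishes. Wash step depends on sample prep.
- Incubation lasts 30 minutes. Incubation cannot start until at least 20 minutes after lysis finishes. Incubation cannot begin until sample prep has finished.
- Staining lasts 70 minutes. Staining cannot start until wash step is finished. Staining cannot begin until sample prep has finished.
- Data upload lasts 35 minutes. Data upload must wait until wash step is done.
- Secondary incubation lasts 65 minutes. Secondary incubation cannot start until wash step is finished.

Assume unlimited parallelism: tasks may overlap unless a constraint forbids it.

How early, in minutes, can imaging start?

Sample prep waits on its own release at minute 5, so it starts at minute 5 and finishes at 5 + 44 = minute 49.
After sample prep (finishes minute 49), lysis can start at minute 49 and finishes at minute 103.
Incubation cannot start until lysis (finishes minute 103, plus 20-minute gap → minute 123); sample prep (finishes minute 49). The controlling bound is minute 123, so incubation finishes at 123 + 30 = minute 153.
For wash step: incubation (finishes minute 153); lysis (finishes minute 103, plus 15-minute gap → minute 118); sample prep (finishes minute 49). Taking the maximum gives a start of minute 153, and it finishes at 153 + 20 = minute 173.
Staining needs all of wash step (finishes minute 173); sample prep (finishes minute 49). That puts its earliest start at minute 173; it finishes at 173 + 70 = minute 243.
Imaging waits on staining (finishes minute 243); lysis (finishes minute 103). The latest of these is minute 243, which is the earliest imaging can start.

243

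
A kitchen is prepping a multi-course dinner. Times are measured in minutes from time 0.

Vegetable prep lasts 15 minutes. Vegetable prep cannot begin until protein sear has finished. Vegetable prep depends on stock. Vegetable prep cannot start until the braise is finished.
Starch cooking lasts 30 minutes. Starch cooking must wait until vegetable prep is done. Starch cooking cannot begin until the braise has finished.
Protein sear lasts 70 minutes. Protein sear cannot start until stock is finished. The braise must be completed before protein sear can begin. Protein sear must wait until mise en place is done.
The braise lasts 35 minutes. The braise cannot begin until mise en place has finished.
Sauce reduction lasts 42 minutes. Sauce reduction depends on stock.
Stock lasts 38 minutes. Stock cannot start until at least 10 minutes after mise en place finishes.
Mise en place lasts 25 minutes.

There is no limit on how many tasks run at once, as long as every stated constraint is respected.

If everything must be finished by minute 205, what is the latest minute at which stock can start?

52

Starch cooking has no dependents, so it just needs to finish by minute 205. Starting by 205 − 30 = minute 175 achieves that.
Vegetable prep has to be done before starch cooking (must start by minute 175). That means finishing by minute 175, i.e. starting by 175 − 15 = minute 160.
Since vegetable prep (must start by minute 160) depends on it, protein sear must finish by minute 160. Backing off its 70-minute duration gives a latest start of minute 90.
Nothing follows sauce reduction; the deadline of minute 205 is its only limit. It must start by 205 − 42 = minute 163.
Stock feeds protein sear (must start by minute 90); vegetable prep (must start by minute 160); sauce reduction (must start by minute 163). Taking the minimum, stock must finish by minute 90 and start by 90 − 38 = minute 52.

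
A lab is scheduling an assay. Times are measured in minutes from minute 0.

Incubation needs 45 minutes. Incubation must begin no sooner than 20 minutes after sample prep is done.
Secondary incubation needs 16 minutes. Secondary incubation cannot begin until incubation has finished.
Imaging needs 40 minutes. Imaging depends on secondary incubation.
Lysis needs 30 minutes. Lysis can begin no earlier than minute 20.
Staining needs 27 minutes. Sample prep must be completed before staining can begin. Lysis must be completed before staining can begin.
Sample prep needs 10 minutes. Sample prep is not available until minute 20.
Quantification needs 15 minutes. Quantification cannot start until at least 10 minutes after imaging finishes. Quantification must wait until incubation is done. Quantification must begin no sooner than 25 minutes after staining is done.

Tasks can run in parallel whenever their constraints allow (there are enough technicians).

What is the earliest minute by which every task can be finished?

176

Lysis cannot begin until its own release at minute 20. It runs from minute 20 to 20 + 30 = minute 50.
Sample prep cannot begin until its own release at minute 20. It runs from minute 20 to 20 + 10 = minute 30.
Staining cannot start until sample prep (finishes minute 30); lysis (finishes minute 50). The controlling bound is minute 50, so staining finishes at 50 + 27 = minute 77.
Incubation waits on sample prep (finishes minute 30, plus 20-minute gap → minute 50), so it starts at minute 50 and finishes at 50 + 45 = minute 95.
Secondary incubation cannot begin until incubation (finishes minute 95). It runs from minute 95 to 95 + 16 = minute 111.
Imaging waits on secondary incubation (finishes minute 111), so it starts at minute 111 and finishes at 111 + 40 = minute 151.
For quantification: imaging (finishes minute 151, plus 10-minute gap → minute 161); incubation (finishes minute 95); staining (finishes minute 77, plus 25-minute gap → minute 102). Taking the maximum gives a start of minute 161, and it finishes at 161 + 15 = minute 176.
All tasks are finished once the last one completes. Finish times: Sample prep at 30, Lysis at 50, Incubation at 95, Staining at 77, Secondary incubation at 111, Imaging at 151, Quantification at 176. The latest is minute 176.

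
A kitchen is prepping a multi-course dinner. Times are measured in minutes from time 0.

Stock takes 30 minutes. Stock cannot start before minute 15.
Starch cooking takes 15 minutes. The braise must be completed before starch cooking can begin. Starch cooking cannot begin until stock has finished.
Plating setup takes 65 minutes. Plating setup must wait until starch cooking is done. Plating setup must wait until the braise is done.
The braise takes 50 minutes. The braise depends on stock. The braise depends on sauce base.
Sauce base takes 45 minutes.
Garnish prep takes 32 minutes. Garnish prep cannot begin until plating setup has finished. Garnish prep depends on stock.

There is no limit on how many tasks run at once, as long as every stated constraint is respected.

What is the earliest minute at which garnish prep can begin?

Nothing blocks sauce base, so it runs from minute 0 to minute 45.
Stock cannot begin until its own release at minute 15. It runs from minute 15 to 15 + 30 = minute 45.
The braise cannot start until stock (finishes minute 45); sauce base (finishes minute 45). The controlling bound is minute 45, so the braise finishes at 45 + 50 = minute 95.
Starch cooking needs all of the braise (finishes minute 95); stock (finishes minute 45). That puts its earliest start at minute 95; it finishes at 95 + 15 = minute 110.
Plating setup has to wait for starch cooking (finishes minute 110); the braise (finishes minute 95). The latest of these is minute 110, so plating setup runs minute 110 to 110 + 65 = minute 175.
Garnish prep waits on plating setup (finishes minute 175); stock (finishes minute 45). The latest of these is minute 175, which is the earliest garnish prep can start.

175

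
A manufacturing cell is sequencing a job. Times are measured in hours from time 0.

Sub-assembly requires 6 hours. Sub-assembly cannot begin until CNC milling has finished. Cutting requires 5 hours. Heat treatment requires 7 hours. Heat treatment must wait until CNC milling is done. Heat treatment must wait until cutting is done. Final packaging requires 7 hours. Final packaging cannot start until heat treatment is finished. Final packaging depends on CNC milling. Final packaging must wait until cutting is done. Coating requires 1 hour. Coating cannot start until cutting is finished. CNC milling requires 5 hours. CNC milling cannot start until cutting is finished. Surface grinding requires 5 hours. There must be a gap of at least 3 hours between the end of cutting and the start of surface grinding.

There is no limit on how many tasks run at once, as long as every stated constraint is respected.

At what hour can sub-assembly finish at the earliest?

Cutting can start immediately at hour 0; it finishes at hour 5.
After cutting (finishes hour 5), CNC milling can start at hour 5 and finishes at hour 10.
Sub-assembly cannot begin until CNC milling (finishes hour 10). It runs from hour 10 to 10 + 6 = hour 16.

16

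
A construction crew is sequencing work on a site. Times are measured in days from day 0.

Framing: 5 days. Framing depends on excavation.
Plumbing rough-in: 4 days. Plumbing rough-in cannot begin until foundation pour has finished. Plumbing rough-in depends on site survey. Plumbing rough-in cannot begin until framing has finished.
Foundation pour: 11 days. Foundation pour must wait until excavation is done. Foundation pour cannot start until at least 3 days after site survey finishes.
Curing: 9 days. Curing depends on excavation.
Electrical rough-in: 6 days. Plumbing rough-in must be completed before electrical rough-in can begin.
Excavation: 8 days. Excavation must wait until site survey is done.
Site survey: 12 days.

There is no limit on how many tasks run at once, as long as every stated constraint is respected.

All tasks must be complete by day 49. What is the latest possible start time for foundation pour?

Electrical rough-in must finish by day 49; it takes 6 days, so it must start by 49 − 6 = day 43.
Since electrical rough-in (must start by day 43) depends on it, plumbing rough-in must finish by day 43. Backing off its 4-day duration gives a latest start of day 39.
Foundation pour must finish before plumbing rough-in (must start by day 39). With an 11-day duration, foundation pour must start by 39 − 11 = day 28.

28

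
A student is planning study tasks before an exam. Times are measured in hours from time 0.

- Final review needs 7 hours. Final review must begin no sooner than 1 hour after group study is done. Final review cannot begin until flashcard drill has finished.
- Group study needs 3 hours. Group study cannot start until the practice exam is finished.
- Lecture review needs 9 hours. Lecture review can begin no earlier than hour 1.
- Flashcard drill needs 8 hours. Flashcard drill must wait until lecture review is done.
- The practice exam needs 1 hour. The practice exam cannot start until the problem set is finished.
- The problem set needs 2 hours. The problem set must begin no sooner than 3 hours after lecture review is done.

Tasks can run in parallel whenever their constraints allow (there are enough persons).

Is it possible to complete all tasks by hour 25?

No

Lecture review cannot begin until its own release at hour 1. It runs from hour 1 to 1 + 9 = hour 10.
Flashcard drill waits on lecture review (finishes hour 10), so it starts at hour 10 and finishes at 10 + 8 = hour 18.
After lecture review (finishes hour 10, plus 3-hour gap → hour 13), the problem set can start at hour 13 and finishes at hour 15.
The practice exam cannot begin until the problem set (finishes hour 15). It runs from hour 15 to 15 + 1 = hour 16.
Group study waits on the practice exam (finishes hour 16), so it starts at hour 16 and finishes at 16 + 3 = hour 19.
Final review cannot start until group study (finishes hour 19, plus 1-hour gap → hour 20); flashcard drill (finishes hour 18). The controlling bound is hour 20, so final review finishes at 20 + 7 = hour 27.
The earliest everything can be done is hour 27, which is after the deadline of 25, so it is not possible.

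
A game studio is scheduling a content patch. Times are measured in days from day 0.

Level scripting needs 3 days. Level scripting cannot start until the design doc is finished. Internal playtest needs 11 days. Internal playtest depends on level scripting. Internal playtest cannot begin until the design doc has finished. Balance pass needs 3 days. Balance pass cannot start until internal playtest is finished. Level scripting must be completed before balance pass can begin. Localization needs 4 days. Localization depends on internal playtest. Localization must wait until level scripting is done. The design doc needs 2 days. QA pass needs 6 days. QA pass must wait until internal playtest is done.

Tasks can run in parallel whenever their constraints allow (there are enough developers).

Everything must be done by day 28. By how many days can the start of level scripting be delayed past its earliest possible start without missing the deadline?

Nothing blocks the design doc, so it runs from day 0 to day 2.
Level scripting waits on the design doc (finishes day 2), so it starts at day 2 and finishes at 2 + 3 = day 5.

Working backward from the deadline:
Balance pass has no dependents, so it just needs to finish by day 28. Starting by 28 − 3 = day 25 achieves that.
Localization must finish by day 28; it takes 4 days, so it must start by 28 − 4 = day 24.
Nothing follows QA pass; the deadline of day 28 is its only limit. It must start by 28 − 6 = day 22.
Internal playtest has several dependents: balance pass (must start by day 25); localization (must start by day 24); QA pass (must start by day 22). The earliest of those limits is day 22, so internal playtest must start by 22 − 11 = day 11.
Level scripting must finish in time for internal playtest (must start by day 11); balance pass (must start by day 25); localization (must start by day 24). The tightest is day 11, so level scripting must start by 11 − 3 = day 8.
So level scripting can start as early as day 2 and as late as day 8, giving 8 − 2 = 6 days of slack.

6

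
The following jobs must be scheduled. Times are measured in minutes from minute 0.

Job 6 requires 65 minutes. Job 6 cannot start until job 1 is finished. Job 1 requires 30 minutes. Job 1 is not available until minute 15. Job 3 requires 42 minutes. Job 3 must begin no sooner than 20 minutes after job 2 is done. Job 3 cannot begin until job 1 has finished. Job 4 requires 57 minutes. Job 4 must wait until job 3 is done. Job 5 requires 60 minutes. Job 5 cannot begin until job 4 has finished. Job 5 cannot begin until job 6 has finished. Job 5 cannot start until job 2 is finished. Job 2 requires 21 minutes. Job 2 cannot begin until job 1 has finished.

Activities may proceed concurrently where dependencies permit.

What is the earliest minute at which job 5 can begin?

185

Job 1 cannot begin until its own release at minute 15. It runs from minute 15 to 15 + 30 = minute 45.
After job 1 (finishes minute 45), job 6 can start at minute 45 and finishes at minute 110.
Job 2 cannot begin until job 1 (finishes minute 45). It runs from minute 45 to 45 + 21 = minute 66.
For job 3: job 2 (finishes minute 66, plus 20-minute gap → minute 86); job 1 (finishes minute 45). Taking the maximum gives a start of minute 86, and it finishes at 86 + 42 = minute 128.
Job 4 waits on job 3 (finishes minute 128), so it starts at minute 128 and finishes at 128 + 57 = minute 185.
Job 5 waits on job 4 (finishes minute 185); job 6 (finishes minute 110); job 2 (finishes minute 66). The latest of these is minute 185, which is the earliest job 5 can start.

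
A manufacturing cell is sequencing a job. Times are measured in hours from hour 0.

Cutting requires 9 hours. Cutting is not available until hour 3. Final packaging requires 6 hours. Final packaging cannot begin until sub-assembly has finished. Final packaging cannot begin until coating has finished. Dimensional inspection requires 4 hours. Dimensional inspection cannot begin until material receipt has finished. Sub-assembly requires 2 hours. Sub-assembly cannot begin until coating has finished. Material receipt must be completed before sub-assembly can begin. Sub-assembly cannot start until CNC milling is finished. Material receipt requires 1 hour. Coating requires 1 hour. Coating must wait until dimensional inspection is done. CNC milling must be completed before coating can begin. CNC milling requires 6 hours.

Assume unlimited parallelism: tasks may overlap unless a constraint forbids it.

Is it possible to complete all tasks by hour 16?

Yes

CNC milling has no prerequisites, so it starts at hour 0 and finishes at hour 6.
After its own release at hour 3, cutting can start at hour 3 and finishes at hour 12.
Nothing blocks material receipt, so it runs from hour 0 to hour 1.
After material receipt (finishes hour 1), dimensional inspection can start at hour 1 and finishes at hour 5.
For coating: dimensional inspection (finishes hour 5); CNC milling (finishes hour 6). Taking the maximum gives a start of hour 6, and it finishes at 6 + 1 = hour 7.
Sub-assembly cannot start until coating (finishes hour 7); material receipt (finishes hour 1); CNC milling (finishes hour 6). The controlling bound is hour 7, so sub-assembly finishes at 7 + 2 = hour 9.
Final packaging needs all of sub-assembly (finishes hour 9); coating (finishes hour 7). That puts its earliest start at hour 9; it finishes at 9 + 6 = hour 15.
Every task is finished by hour 15, which is no later than the deadline of 16, so the schedule is feasible.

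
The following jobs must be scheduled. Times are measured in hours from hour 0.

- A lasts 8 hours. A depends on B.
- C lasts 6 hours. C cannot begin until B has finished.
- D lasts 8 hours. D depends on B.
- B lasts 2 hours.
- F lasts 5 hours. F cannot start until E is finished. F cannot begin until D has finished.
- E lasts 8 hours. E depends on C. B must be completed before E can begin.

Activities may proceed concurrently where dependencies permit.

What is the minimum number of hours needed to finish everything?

21

Nothing blocks B, so it runs from hour 0 to hour 2.
D waits on B (finishes hour 2), so it starts at hour 2 and finishes at 2 + 8 = hour 10.
C cannot begin until B (finishes hour 2). It runs from hour 2 to 2 + 6 = hour 8.
E needs all of C (finishes hour 8); B (finishes hour 2). That puts its earliest start at hour 8; it finishes at 8 + 8 = hour 16.
F has to wait for E (finishes hour 16); D (finishes hour 10). The latest of these is hour 16, so F runs hour 16 to 16 + 5 = hour 21.
After B (finishes hour 2), A can start at hour 2 and finishes at hour 10.
All tasks are finished once the last one completes. Finish times: A at 10, B at 2, C at 8, D at 10, E at 16, F at 21. The latest is hour 21.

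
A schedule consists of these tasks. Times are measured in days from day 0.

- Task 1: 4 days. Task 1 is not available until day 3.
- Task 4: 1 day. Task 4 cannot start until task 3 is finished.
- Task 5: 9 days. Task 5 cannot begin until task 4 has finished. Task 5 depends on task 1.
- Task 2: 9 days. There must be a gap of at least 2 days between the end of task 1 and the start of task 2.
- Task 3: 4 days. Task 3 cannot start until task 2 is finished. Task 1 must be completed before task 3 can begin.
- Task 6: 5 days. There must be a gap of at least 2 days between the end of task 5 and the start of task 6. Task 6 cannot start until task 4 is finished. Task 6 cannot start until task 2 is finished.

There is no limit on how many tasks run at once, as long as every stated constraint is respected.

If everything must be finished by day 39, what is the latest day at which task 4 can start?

22

Nothing follows task 6; the deadline of day 39 is its only limit. It must start by 39 − 5 = day 34.
Task 5 feeds into task 6 (must start by day 34, minus 2-day gap → day 32); so task 5 must finish by day 32 and therefore start by day 23.
For task 4: task 5 (must start by day 23); task 6 (must start by day 34). The most restrictive is day 23; with a 1-day duration, task 4 must start by day 22.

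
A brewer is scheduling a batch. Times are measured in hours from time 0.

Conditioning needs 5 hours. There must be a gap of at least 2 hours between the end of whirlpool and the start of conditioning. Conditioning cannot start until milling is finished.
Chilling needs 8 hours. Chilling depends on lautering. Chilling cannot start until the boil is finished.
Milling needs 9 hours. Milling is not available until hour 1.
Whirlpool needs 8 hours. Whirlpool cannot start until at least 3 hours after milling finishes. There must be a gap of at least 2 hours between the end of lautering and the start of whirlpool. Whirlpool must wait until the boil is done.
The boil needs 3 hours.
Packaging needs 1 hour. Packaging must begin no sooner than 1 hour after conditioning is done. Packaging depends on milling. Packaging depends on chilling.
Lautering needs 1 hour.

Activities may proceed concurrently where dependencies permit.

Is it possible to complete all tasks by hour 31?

Yes

The boil can start immediately at hour 0; it finishes at hour 3.
Lautering can start immediately at hour 0; it finishes at hour 1.
Chilling needs all of lautering (finishes hour 1); the boil (finishes hour 3). That puts its earliest start at hour 3; it finishes at 3 + 8 = hour 11.
After its own release at hour 1, milling can start at hour 1 and finishes at hour 10.
Whirlpool needs all of milling (finishes hour 10, plus 3-hour gap → hour 13); lautering (finishes hour 1, plus 2-hour gap → hour 3); the boil (finishes hour 3). That puts its earliest start at hour 13; it finishes at 13 + 8 = hour 21.
For conditioning: whirlpool (finishes hour 21, plus 2-hour gap → hour 23); milling (finishes hour 10). Taking the maximum gives a start of hour 23, and it finishes at 23 + 5 = hour 28.
Packaging cannot start until conditioning (finishes hour 28, plus 1-hour gap → hour 29); milling (finishes hour 10); chilling (finishes hour 11). The controlling bound is hour 29, so packaging finishes at 29 + 1 = hour 30.
Every task is finished by hour 30, which is no later than the deadline of 31, so the schedule is feasible.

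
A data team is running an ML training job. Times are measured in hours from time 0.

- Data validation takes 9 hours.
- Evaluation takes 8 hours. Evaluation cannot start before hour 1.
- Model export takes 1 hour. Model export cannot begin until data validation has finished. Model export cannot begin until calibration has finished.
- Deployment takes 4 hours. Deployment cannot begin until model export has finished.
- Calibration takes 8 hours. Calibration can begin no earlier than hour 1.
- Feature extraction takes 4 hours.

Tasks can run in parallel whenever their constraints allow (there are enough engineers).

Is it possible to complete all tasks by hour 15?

After its own release at hour 1, calibration can start at hour 1 and finishes at hour 9.
After its own release at hour 1, evaluation can start at hour 1 and finishes at hour 9.
Feature extraction has no prerequisites, so it starts at hour 0 and finishes at hour 4.
Data validation has no prerequisites, so it starts at hour 0 and finishes at hour 9.
Model export has to wait for data validation (finishes hour 9); calibration (finishes hour 9). The latest of these is hour 9, so model export runs hour 9 to 9 + 1 = hour 10.
Deployment cannot begin until model export (finishes hour 10). It runs from hour 10 to 10 + 4 = hour 14.
Every task is finished by hour 14, which is no later than the deadline of 15, so the schedule is feasible.

Yes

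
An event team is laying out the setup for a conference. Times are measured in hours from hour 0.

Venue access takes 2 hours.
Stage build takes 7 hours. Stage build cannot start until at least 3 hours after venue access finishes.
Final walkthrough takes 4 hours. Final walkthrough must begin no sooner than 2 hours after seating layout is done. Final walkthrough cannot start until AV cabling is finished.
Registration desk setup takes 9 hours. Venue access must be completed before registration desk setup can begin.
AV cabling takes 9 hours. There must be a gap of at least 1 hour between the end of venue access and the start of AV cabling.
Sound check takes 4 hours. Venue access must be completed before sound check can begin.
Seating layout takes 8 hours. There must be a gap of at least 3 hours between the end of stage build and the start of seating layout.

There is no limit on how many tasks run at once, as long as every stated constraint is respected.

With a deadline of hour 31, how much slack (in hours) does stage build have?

Venue access has no prerequisites, so it starts at hour 0 and finishes at hour 2.
Stage build waits on venue access (finishes hour 2, plus 3-hour gap → hour 5), so it starts at hour 5 and finishes at 5 + 7 = hour 12.

Working backward from the deadline:
To finish by hour 31, final walkthrough (duration 4) must start no later than hour 27.
Seating layout feeds into final walkthrough (must start by hour 27, minus 2-hour gap → hour 25); so seating layout must finish by hour 25 and therefore start by hour 17.
Since seating layout (must start by hour 17, minus 3-hour gap → hour 14) depends on it, stage build must finish by hour 14. Backing off its 7-hour duration gives a latest start of hour 7.
So stage build can start as early as hour 5 and as late as hour 7, giving 7 − 5 = 2 hours of slack.

2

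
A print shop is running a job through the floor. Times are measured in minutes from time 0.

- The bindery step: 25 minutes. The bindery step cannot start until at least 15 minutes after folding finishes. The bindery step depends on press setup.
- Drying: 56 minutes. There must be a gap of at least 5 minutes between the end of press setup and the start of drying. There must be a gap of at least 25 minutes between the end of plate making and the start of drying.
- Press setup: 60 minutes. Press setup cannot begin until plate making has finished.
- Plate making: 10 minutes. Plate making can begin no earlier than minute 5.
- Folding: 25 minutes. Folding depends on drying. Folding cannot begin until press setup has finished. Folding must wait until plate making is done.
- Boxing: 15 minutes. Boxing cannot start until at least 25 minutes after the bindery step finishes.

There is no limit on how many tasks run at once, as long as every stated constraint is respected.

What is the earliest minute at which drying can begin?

Plate making waits on its own release at minute 5, so it starts at minute 5 and finishes at 5 + 10 = minute 15.
Press setup waits on plate making (finishes minute 15), so it starts at minute 15 and finishes at 15 + 60 = minute 75.
Drying waits on press setup (finishes minute 75, plus 5-minute gap → minute 80); plate making (finishes minute 15, plus 25-minute gap → minute 40). The latest of these is minute 80, which is the earliest drying can start.

80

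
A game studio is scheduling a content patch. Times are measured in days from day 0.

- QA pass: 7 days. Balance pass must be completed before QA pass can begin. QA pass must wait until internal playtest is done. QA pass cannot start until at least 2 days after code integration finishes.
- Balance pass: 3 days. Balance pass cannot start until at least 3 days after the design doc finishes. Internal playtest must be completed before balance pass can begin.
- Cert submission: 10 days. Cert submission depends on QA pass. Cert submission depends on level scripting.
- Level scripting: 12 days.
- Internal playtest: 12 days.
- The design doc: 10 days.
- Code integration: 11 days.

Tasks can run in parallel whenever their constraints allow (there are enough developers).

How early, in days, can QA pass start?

16

Nothing blocks internal playtest, so it runs from day 0 to day 12.
Code integration can start immediately at day 0; it finishes at day 11.
The design doc can start immediately at day 0; it finishes at day 10.
Balance pass has to wait for the design doc (finishes day 10, plus 3-day gap → day 13); internal playtest (finishes day 12). The latest of these is day 13, so balance pass runs day 13 to 13 + 3 = day 16.
QA pass waits on balance pass (finishes day 16); internal playtest (finishes day 12); code integration (finishes day 11, plus 2-day gap → day 13). The latest of these is day 16, which is the earliest QA pass can start.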